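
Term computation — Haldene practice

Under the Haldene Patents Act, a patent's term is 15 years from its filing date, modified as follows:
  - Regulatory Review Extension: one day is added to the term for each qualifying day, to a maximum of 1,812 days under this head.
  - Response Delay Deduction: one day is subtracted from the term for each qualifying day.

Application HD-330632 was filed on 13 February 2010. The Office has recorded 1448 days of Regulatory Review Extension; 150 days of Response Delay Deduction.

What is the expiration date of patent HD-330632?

Base term: filing date + 15 years → 13 February 2025.
Regulatory Review Extension: 1448 days (within the 1812-day cap) → +1448 days → 31 January 2029.
Response Delay Deduction: −150 days → 3 September 2028.

September 3, 2028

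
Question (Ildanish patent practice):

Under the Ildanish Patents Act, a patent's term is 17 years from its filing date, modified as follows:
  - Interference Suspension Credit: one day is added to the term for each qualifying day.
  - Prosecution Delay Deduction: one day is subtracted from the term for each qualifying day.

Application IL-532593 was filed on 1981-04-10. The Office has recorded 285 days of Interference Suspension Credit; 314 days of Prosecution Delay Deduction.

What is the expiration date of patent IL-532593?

1998-03-12

Base term: filing date + 17 years → 10 April 1998.
Interference Suspension Credit: +285 days → 20 January 1999.
Prosecution Delay Deduction: −314 days → 12 March 1998.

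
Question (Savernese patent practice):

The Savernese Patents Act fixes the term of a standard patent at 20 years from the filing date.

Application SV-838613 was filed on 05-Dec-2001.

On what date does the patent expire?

Filing date + 20 years → 5 December 2021.

2021-12-05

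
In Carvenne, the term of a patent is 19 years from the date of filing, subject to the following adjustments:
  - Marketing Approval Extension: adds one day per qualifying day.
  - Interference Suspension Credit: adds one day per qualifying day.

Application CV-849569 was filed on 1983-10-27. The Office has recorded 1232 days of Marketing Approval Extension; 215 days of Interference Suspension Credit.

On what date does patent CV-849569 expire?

Base term: filing date + 19 years → 27 October 2002.
Marketing Approval Extension: +1232 days → 12 March 2006.
Interference Suspension Credit: +215 days → 13 October 2006.

October 13, 2006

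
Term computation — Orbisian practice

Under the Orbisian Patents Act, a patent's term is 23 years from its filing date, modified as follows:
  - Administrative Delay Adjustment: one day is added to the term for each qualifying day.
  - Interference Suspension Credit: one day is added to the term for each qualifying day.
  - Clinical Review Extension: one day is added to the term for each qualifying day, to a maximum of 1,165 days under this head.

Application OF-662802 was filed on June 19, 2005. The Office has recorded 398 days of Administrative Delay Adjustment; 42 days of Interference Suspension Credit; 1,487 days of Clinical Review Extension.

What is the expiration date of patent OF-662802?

Base term: filing date + 23 years → 19 June 2028.
Administrative Delay Adjustment: +398 days → 22 July 2029.
Interference Suspension Credit: +42 days → 2 September 2029.
Clinical Review Extension: 1487 days claimed exceeds the 1165-day cap, so +1165 days → 10 November 2032.

2032-11-10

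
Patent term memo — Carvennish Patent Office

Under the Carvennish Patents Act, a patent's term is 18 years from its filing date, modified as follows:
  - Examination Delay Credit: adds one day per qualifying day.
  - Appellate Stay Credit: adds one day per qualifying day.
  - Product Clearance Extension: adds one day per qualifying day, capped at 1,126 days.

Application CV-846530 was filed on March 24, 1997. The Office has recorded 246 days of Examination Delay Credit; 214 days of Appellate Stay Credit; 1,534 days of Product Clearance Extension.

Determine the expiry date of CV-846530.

Base term: filing date + 18 years → 24 March 2015.
Examination Delay Credit: +246 days → 25 November 2015.
Appellate Stay Credit: +214 days → 26 June 2016.
Product Clearance Extension: 1534 days claimed exceeds the 1126-day cap, so +1126 days → 27 July 2019.

July 27, 2019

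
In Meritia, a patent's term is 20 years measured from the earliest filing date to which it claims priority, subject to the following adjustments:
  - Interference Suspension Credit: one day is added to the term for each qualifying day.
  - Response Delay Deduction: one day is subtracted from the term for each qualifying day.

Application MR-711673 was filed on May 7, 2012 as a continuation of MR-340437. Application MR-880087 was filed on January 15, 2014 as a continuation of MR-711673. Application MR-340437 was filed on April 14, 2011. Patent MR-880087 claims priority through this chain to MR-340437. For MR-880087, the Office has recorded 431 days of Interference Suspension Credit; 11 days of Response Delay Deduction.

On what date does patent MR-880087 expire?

2032-06-07

Earliest priority filing: 14 April 2011.
Base term: 14 April 2011 + 20 years → 14 April 2031.
Interference Suspension Credit: +431 days → 18 June 2032.
Response Delay Deduction: −11 days → 7 June 2032.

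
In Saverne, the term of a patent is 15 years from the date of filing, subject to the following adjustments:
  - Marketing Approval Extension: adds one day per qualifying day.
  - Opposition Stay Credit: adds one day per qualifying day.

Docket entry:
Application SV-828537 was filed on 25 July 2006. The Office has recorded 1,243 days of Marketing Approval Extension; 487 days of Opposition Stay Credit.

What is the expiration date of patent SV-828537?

Base term: filing date + 15 years → 25 July 2021.
Marketing Approval Extension: +1243 days → 19 December 2024.
Opposition Stay Credit: +487 days → 20 April 2026.

2026-04-20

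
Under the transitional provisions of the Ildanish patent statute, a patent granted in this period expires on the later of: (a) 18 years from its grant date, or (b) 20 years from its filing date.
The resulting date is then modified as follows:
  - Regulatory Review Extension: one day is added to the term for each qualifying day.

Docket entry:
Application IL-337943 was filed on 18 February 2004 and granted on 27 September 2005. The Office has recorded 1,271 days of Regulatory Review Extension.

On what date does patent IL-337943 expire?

August 12, 2027

(a) grant + 18 years → 27 September 2023.
(b) filing + 20 years → 18 February 2024.
Later of the two: 18 February 2024.
Regulatory Review Extension: +1271 days → 12 August 2027.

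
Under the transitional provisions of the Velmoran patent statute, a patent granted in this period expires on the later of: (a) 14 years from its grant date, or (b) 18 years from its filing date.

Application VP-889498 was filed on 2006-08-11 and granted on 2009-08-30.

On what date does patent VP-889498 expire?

2024-08-11

(a) grant + 14 years → 30 August 2023.
(b) filing + 18 years → 11 August 2024.
Later of the two: 11 August 2024.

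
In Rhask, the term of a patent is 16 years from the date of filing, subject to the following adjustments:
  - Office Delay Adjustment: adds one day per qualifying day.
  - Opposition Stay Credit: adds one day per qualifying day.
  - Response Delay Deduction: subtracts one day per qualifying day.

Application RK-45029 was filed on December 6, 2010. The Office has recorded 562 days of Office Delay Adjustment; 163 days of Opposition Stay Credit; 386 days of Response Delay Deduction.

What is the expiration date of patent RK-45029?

2027-11-10

Base term: filing date + 16 years → 6 December 2026.
Office Delay Adjustment: +562 days → 20 June 2028.
Opposition Stay Credit: +163 days → 30 November 2028.
Response Delay Deduction: −386 days → 10 November 2027.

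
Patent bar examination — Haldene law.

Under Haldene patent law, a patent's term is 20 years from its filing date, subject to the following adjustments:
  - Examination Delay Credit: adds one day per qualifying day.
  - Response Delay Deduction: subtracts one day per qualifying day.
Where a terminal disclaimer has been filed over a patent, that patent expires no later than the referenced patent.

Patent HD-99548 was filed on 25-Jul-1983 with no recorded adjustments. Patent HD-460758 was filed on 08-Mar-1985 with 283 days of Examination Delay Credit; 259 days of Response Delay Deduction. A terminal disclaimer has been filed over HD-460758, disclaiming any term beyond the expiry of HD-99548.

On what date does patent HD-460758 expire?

2003-07-25

Natural term of HD-460758:
  Base: filing + 20 years → 8 March 2005.
  Examination Delay Credit: +283 days → 16 December 2005.
  Response Delay Deduction: −259 days → 1 April 2005.
Expiry of referenced patent HD-99548:
  Base: filing + 20 years → 25 July 2003.
Terminal disclaimer: HD-460758 expires on the earlier of 1 April 2005 and 25 July 2003.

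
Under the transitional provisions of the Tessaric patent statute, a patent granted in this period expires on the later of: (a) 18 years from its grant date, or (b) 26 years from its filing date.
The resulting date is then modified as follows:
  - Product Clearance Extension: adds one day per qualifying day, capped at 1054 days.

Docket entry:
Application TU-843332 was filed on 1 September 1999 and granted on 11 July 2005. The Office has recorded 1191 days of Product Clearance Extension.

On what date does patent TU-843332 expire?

(a) grant + 18 years → 11 July 2023.
(b) filing + 26 years → 1 September 2025.
Later of the two: 1 September 2025.
Product Clearance Extension: 1191 days claimed exceeds the 1054-day cap, so +1054 days → 21 July 2028.

2028-07-21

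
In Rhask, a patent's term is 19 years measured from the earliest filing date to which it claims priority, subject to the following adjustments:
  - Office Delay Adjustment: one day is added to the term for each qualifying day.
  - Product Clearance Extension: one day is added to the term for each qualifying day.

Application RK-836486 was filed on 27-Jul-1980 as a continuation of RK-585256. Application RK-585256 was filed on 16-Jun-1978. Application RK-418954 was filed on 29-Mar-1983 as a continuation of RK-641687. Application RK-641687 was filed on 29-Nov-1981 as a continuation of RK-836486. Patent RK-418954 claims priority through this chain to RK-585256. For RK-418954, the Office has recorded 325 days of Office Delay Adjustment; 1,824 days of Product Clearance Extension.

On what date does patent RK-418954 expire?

Earliest priority filing: 16 June 1978.
Base term: 16 June 1978 + 19 years → 16 June 1997.
Office Delay Adjustment: +325 days → 7 May 1998.
Product Clearance Extension: +1824 days → 5 May 2003.

2003-05-05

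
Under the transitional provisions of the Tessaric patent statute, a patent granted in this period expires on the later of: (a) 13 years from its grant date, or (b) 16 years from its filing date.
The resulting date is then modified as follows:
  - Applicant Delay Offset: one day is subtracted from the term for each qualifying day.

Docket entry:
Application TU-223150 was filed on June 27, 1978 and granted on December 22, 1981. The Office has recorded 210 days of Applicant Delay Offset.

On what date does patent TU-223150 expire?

1994-05-26

(a) grant + 13 years → 22 December 1994.
(b) filing + 16 years → 27 June 1994.
Later of the two: 22 December 1994.
Applicant Delay Offset: −210 days → 26 May 1994.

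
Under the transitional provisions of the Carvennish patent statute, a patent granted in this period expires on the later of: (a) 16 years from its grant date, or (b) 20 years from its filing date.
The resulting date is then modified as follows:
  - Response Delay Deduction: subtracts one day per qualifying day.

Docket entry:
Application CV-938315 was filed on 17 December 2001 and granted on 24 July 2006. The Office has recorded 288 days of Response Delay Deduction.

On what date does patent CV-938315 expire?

(a) grant + 16 years → 24 July 2022.
(b) filing + 20 years → 17 December 2021.
Later of the two: 24 July 2022.
Response Delay Deduction: −288 days → 9 October 2021.

2021-10-09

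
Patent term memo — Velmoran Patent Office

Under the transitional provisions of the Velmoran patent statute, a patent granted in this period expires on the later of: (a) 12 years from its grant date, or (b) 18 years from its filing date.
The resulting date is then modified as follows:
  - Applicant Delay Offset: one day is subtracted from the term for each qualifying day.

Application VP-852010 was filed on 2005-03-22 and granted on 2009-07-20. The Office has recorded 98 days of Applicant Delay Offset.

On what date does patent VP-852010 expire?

December 14, 2022

(a) grant + 12 years → 20 July 2021.
(b) filing + 18 years → 22 March 2023.
Later of the two: 22 March 2023.
Applicant Delay Offset: −98 days → 14 December 2022.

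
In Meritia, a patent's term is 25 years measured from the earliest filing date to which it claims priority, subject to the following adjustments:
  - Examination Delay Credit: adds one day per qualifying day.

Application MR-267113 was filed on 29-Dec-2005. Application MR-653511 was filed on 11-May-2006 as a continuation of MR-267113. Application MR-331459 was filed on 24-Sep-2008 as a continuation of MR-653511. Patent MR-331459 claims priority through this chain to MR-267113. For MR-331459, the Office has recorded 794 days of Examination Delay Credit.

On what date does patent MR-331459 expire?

Earliest priority filing: 29 December 2005.
Base term: 29 December 2005 + 25 years → 29 December 2030.
Examination Delay Credit: +794 days → 2 March 2033.

2033-03-02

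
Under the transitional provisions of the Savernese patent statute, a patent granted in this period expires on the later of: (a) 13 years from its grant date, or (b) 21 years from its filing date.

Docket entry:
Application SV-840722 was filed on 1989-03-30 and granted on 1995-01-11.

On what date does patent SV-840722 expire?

(a) grant + 13 years → 11 January 2008.
(b) filing + 21 years → 30 March 2010.
Later of the two: 30 March 2010.

March 30, 2010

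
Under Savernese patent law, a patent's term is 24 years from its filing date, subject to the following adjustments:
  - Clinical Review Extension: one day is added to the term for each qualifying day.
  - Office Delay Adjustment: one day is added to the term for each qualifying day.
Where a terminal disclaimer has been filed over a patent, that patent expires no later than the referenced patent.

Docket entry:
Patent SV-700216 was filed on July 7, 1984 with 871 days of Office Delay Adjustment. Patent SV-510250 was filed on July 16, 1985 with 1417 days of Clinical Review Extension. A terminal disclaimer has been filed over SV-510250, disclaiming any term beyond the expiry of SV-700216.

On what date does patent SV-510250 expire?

November 25, 2010

Natural term of SV-510250:
  Base: filing + 24 years → 16 July 2009.
  Clinical Review Extension: +1417 days → 2 June 2013.
Expiry of referenced patent SV-700216:
  Base: filing + 24 years → 7 July 2008.
  Office Delay Adjustment: +871 days → 25 November 2010.
Terminal disclaimer: SV-510250 expires on the earlier of 2 June 2013 and 25 November 2010.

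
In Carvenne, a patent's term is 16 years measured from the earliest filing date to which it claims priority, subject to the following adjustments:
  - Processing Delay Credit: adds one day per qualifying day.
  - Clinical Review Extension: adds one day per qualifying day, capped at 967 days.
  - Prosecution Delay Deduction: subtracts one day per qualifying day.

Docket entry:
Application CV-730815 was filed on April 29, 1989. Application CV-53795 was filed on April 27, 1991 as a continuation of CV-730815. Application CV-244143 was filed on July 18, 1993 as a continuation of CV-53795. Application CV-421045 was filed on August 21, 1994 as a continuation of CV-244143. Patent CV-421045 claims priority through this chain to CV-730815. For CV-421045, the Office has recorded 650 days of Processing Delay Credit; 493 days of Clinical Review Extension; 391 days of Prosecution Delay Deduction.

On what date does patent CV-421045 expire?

Earliest priority filing: 29 April 1989.
Base term: 29 April 1989 + 16 years → 29 April 2005.
Processing Delay Credit: +650 days → 8 February 2007.
Clinical Review Extension: 493 days (within the 967-day cap) → +493 days → 15 June 2008.
Prosecution Delay Deduction: −391 days → 21 May 2007.

May 21, 2007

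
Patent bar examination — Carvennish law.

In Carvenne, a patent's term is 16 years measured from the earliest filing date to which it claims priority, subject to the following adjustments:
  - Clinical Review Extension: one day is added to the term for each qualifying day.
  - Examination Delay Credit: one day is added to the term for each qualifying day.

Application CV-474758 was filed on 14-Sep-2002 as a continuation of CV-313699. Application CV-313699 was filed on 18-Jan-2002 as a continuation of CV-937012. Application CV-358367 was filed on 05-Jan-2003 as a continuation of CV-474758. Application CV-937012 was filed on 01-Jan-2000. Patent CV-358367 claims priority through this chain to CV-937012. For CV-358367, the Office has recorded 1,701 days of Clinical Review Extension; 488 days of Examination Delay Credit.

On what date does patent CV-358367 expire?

Earliest priority filing: 1 January 2000.
Base term: 1 January 2000 + 16 years → 1 January 2016.
Clinical Review Extension: +1701 days → 28 August 2020.
Examination Delay Credit: +488 days → 29 December 2021.

2021-12-29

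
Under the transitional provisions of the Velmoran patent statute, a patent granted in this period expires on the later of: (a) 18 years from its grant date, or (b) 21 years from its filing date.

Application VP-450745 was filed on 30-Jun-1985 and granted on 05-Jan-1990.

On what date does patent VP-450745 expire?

(a) grant + 18 years → 5 January 2008.
(b) filing + 21 years → 30 June 2006.
Later of the two: 5 January 2008.

2008-01-05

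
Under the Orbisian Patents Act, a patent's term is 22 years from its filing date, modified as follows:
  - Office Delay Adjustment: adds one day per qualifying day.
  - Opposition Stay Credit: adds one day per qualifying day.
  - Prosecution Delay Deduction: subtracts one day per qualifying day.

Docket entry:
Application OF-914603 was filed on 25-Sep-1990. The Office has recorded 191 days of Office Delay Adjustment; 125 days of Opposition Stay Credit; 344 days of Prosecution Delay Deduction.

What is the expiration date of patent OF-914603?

Base term: filing date + 22 years → 25 September 2012.
Office Delay Adjustment: +191 days → 4 April 2013.
Opposition Stay Credit: +125 days → 7 August 2013.
Prosecution Delay Deduction: −344 days → 28 August 2012.

August 28, 2012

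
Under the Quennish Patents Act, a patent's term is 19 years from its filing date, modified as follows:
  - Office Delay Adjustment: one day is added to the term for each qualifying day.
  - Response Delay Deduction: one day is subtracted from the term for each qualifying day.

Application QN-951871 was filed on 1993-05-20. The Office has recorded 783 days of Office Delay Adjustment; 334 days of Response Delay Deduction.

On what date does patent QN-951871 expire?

2013-08-12

Base term: filing date + 19 years → 20 May 2012.
Office Delay Adjustment: +783 days → 12 July 2014.
Response Delay Deduction: −334 days → 12 August 2013.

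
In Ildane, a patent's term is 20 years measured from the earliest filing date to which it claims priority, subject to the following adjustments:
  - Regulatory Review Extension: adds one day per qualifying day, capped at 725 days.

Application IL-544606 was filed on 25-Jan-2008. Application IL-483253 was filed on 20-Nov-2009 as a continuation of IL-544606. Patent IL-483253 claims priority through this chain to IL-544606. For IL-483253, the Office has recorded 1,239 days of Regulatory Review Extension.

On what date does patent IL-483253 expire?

Earliest priority filing: 25 January 2008.
Base term: 25 January 2008 + 20 years → 25 January 2028.
Regulatory Review Extension: 1239 days claimed exceeds the 725-day cap, so +725 days → 19 January 2030.

January 19, 2030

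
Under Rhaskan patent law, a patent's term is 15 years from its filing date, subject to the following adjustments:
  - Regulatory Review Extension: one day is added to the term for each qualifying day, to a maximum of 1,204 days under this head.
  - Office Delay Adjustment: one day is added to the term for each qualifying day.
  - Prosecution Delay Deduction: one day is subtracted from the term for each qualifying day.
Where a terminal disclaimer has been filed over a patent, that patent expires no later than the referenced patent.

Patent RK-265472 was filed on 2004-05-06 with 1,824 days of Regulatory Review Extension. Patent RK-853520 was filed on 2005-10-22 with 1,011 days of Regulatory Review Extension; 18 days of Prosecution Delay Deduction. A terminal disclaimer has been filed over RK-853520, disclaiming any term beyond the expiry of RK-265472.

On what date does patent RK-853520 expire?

August 22, 2022

Natural term of RK-853520:
  Base: filing + 15 years → 22 October 2020.
  Regulatory Review Extension: 1011 days (within the 1204-day cap) → +1011 days → 30 July 2023.
  Prosecution Delay Deduction: −18 days → 12 July 2023.
Expiry of referenced patent RK-265472:
  Base: filing + 15 years → 6 May 2019.
  Regulatory Review Extension: 1824 days claimed exceeds the 1204-day cap, so +1204 days → 22 August 2022.
Terminal disclaimer: RK-853520 expires on the earlier of 12 July 2023 and 22 August 2022.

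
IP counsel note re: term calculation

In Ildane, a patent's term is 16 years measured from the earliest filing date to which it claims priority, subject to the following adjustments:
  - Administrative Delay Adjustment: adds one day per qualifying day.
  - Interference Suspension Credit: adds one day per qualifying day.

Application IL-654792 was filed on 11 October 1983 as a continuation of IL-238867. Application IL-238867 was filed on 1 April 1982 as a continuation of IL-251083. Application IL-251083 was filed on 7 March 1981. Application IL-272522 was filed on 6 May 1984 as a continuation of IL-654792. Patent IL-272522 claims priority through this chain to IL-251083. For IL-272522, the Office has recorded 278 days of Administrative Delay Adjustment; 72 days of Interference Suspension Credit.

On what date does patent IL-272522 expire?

Earliest priority filing: 7 March 1981.
Base term: 7 March 1981 + 16 years → 7 March 1997.
Administrative Delay Adjustment: +278 days → 10 December 1997.
Interference Suspension Credit: +72 days → 20 February 1998.

February 20, 1998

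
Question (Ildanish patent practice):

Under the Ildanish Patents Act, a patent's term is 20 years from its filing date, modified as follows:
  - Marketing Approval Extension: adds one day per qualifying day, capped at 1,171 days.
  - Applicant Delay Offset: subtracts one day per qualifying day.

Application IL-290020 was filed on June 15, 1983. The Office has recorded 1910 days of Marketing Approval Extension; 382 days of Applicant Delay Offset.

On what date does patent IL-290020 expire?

2005-08-12

Base term: filing date + 20 years → 15 June 2003.
Marketing Approval Extension: 1910 days claimed exceeds the 1171-day cap, so +1171 days → 29 August 2006.
Applicant Delay Offset: −382 days → 12 August 2005.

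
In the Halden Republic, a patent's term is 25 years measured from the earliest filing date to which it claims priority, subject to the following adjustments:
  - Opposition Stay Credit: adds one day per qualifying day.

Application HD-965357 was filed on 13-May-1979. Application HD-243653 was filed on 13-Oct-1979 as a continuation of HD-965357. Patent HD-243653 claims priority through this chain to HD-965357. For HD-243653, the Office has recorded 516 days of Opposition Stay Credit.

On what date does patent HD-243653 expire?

Earliest priority filing: 13 May 1979.
Base term: 13 May 1979 + 25 years → 13 May 2004.
Opposition Stay Credit: +516 days → 11 October 2005.

2005-10-11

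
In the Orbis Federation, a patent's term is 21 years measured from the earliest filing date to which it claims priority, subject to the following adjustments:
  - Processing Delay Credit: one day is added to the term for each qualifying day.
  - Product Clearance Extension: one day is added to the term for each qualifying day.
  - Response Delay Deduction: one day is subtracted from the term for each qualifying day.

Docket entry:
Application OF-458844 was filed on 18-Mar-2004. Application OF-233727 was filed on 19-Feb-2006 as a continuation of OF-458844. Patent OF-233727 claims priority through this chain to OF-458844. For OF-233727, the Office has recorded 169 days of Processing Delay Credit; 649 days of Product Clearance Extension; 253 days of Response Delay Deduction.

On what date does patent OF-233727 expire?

Earliest priority filing: 18 March 2004.
Base term: 18 March 2004 + 21 years → 18 March 2025.
Processing Delay Credit: +169 days → 3 September 2025.
Product Clearance Extension: +649 days → 14 June 2027.
Response Delay Deduction: −253 days → 4 October 2026.

2026-10-04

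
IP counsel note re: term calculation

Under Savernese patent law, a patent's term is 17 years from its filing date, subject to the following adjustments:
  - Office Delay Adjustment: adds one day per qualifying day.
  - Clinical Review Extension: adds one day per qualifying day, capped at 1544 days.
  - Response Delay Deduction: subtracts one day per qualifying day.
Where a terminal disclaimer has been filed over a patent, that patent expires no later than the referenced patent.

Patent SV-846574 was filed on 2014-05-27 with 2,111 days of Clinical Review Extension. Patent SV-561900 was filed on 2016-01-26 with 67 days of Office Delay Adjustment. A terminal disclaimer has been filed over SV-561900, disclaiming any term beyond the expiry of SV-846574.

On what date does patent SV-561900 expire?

2033-04-03

Natural term of SV-561900:
  Base: filing + 17 years → 26 January 2033.
  Office Delay Adjustment: +67 days → 3 April 2033.
Expiry of referenced patent SV-846574:
  Base: filing + 17 years → 27 May 2031.
  Clinical Review Extension: 2111 days claimed exceeds the 1544-day cap, so +1544 days → 18 August 2035.
Terminal disclaimer: SV-561900 expires on the earlier of 3 April 2033 and 18 August 2035.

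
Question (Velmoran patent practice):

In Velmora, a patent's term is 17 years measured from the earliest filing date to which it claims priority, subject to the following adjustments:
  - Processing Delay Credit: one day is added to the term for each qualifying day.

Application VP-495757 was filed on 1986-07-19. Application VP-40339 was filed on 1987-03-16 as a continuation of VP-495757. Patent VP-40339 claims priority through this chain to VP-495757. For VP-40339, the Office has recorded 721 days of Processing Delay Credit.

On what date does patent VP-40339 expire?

July 9, 2005

Earliest priority filing: 19 July 1986.
Base term: 19 July 1986 + 17 years → 19 July 2003.
Processing Delay Credit: +721 days → 9 July 2005.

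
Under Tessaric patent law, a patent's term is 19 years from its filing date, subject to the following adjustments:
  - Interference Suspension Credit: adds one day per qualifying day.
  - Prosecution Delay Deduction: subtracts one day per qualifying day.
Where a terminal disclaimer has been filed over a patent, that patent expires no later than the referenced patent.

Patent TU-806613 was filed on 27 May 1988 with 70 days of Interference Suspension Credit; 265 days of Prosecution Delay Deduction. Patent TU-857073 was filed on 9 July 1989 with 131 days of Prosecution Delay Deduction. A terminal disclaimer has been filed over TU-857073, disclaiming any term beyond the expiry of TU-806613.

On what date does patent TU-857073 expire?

Natural term of TU-857073:
  Base: filing + 19 years → 9 July 2008.
  Prosecution Delay Deduction: −131 days → 29 February 2008.
Expiry of referenced patent TU-806613:
  Base: filing + 19 years → 27 May 2007.
  Interference Suspension Credit: +70 days → 5 August 2007.
  Prosecution Delay Deduction: −265 days → 13 November 2006.
Terminal disclaimer: TU-857073 expires on the earlier of 29 February 2008 and 13 November 2006.

2006-11-13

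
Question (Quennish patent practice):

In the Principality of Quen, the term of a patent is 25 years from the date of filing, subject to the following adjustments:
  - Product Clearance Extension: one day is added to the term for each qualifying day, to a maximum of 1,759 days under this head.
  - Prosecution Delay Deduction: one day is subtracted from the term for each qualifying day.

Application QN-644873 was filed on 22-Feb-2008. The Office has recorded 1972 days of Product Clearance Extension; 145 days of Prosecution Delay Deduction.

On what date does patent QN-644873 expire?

2037-07-25

Base term: filing date + 25 years → 22 February 2033.
Product Clearance Extension: 1972 days claimed exceeds the 1759-day cap, so +1759 days → 17 December 2037.
Prosecution Delay Deduction: −145 days → 25 July 2037.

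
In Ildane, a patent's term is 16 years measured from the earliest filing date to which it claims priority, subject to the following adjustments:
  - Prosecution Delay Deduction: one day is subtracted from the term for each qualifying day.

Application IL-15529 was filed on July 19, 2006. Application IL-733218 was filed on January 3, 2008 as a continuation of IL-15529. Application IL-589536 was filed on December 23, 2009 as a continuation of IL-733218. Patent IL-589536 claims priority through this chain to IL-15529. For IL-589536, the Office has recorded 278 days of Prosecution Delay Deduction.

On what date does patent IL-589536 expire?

Earliest priority filing: 19 July 2006.
Base term: 19 July 2006 + 16 years → 19 July 2022.
Prosecution Delay Deduction: −278 days → 14 October 2021.

2021-10-14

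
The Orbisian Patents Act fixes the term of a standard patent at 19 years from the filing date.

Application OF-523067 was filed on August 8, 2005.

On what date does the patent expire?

2024-08-08

Filing date + 19 years → 8 August 2024.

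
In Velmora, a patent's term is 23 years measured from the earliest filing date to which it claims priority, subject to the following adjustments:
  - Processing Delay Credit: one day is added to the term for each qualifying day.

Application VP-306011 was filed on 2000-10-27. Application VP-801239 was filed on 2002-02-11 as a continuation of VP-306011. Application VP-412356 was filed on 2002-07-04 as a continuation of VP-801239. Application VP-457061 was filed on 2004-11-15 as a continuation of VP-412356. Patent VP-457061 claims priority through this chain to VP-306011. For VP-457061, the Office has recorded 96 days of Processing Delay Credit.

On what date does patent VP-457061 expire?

2024-01-31

Earliest priority filing: 27 October 2000.
Base term: 27 October 2000 + 23 years → 27 October 2023.
Processing Delay Credit: +96 days → 31 January 2024.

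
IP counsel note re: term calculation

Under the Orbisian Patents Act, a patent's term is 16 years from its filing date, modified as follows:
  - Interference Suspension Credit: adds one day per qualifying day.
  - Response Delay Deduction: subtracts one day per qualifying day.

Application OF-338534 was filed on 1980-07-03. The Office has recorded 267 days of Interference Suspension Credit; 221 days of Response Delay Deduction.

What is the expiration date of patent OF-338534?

1996-08-18

Base term: filing date + 16 years → 3 July 1996.
Interference Suspension Credit: +267 days → 27 March 1997.
Response Delay Deduction: −221 days → 18 August 1996.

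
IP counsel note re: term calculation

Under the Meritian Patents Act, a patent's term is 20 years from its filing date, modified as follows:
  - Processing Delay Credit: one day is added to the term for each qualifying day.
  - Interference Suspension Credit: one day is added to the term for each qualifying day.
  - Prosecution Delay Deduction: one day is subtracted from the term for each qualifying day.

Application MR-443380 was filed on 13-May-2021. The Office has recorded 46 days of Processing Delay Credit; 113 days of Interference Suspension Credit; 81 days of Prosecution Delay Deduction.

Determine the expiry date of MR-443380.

2041-07-30

Base term: filing date + 20 years → 13 May 2041.
Processing Delay Credit: +46 days → 28 June 2041.
Interference Suspension Credit: +113 days → 19 October 2041.
Prosecution Delay Deduction: −81 days → 30 July 2041.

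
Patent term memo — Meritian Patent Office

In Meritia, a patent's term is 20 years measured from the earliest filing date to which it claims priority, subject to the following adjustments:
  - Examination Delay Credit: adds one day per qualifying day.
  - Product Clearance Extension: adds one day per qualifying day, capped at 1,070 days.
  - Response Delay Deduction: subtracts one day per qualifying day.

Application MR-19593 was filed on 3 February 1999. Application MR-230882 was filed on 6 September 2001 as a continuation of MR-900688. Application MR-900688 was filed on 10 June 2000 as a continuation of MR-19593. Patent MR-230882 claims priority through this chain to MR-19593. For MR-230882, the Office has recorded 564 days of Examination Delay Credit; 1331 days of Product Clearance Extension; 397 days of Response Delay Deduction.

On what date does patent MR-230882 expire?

June 24, 2022

Earliest priority filing: 3 February 1999.
Base term: 3 February 1999 + 20 years → 3 February 2019.
Examination Delay Credit: +564 days → 20 August 2020.
Product Clearance Extension: 1331 days claimed exceeds the 1070-day cap, so +1070 days → 26 July 2023.
Response Delay Deduction: −397 days → 24 June 2022.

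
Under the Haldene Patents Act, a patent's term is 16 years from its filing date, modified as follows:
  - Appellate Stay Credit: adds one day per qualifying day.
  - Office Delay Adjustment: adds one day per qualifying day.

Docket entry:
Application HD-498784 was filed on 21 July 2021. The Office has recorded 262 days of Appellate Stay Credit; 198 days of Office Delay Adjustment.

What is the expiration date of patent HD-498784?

2038-10-24

Base term: filing date + 16 years → 21 July 2037.
Appellate Stay Credit: +262 days → 9 April 2038.
Office Delay Adjustment: +198 days → 24 October 2038.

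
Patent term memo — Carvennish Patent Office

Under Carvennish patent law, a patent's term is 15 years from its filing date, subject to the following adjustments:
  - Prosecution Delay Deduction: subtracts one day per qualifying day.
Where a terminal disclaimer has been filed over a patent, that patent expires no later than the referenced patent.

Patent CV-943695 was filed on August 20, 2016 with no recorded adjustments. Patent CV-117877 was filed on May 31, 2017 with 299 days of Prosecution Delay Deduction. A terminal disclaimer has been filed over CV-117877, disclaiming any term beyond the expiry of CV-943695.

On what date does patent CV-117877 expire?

August 6, 2031

Natural term of CV-117877:
  Base: filing + 15 years → 31 May 2032.
  Prosecution Delay Deduction: −299 days → 6 August 2031.
Expiry of referenced patent CV-943695:
  Base: filing + 15 years → 20 August 2031.
Terminal disclaimer: CV-117877 expires on the earlier of 6 August 2031 and 20 August 2031.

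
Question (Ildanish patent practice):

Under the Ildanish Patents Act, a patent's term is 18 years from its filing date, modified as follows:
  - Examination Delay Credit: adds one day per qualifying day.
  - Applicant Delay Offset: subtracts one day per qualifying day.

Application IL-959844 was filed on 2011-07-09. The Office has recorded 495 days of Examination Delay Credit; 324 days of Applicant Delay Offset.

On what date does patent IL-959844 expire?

December 27, 2029

Base term: filing date + 18 years → 9 July 2029.
Examination Delay Credit: +495 days → 16 November 2030.
Applicant Delay Offset: −324 days → 27 December 2029.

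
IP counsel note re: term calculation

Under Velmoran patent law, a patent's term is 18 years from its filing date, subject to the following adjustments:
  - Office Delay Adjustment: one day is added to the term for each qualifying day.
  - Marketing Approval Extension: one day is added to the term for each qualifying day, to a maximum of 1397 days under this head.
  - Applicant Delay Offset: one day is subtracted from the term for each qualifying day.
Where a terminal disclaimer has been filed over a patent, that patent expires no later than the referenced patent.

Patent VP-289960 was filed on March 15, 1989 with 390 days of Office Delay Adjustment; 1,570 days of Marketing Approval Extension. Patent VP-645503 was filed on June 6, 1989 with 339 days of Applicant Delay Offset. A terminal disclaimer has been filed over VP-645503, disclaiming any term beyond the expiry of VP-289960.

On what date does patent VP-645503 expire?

Natural term of VP-645503:
  Base: filing + 18 years → 6 June 2007.
  Applicant Delay Offset: −339 days → 2 July 2006.
Expiry of referenced patent VP-289960:
  Base: filing + 18 years → 15 March 2007.
  Office Delay Adjustment: +390 days → 8 April 2008.
  Marketing Approval Extension: 1570 days claimed exceeds the 1397-day cap, so +1397 days → 4 February 2012.
Terminal disclaimer: VP-645503 expires on the earlier of 2 July 2006 and 4 February 2012.

July 2, 2006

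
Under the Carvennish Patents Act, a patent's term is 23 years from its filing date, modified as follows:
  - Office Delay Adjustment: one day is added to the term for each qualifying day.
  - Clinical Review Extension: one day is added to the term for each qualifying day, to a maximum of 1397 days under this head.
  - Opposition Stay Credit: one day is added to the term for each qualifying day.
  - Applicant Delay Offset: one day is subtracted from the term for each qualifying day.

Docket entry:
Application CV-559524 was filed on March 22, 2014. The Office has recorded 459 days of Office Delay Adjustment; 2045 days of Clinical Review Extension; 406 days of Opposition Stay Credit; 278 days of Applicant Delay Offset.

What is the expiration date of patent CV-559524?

Base term: filing date + 23 years → 22 March 2037.
Office Delay Adjustment: +459 days → 24 June 2038.
Clinical Review Extension: 2045 days claimed exceeds the 1397-day cap, so +1397 days → 21 April 2042.
Opposition Stay Credit: +406 days → 1 June 2043.
Applicant Delay Offset: −278 days → 27 August 2042.

August 27, 2042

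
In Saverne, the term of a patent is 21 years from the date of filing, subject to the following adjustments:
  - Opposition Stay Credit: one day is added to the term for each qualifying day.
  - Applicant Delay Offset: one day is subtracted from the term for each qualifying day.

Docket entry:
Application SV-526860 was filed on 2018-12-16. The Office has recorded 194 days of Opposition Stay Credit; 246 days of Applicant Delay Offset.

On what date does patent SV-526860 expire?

Base term: filing date + 21 years → 16 December 2039.
Opposition Stay Credit: +194 days → 27 June 2040.
Applicant Delay Offset: −246 days → 25 October 2039.

October 25, 2039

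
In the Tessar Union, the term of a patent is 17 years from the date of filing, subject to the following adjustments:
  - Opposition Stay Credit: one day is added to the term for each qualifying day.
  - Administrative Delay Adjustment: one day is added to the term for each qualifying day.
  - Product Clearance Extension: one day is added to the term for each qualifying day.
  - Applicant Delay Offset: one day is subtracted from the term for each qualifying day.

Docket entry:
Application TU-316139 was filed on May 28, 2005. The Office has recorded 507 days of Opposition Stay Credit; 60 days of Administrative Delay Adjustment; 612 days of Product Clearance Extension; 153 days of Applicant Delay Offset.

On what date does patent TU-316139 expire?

Base term: filing date + 17 years → 28 May 2022.
Opposition Stay Credit: +507 days → 17 October 2023.
Administrative Delay Adjustment: +60 days → 16 December 2023.
Product Clearance Extension: +612 days → 19 August 2025.
Applicant Delay Offset: −153 days → 19 March 2025.

2025-03-19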